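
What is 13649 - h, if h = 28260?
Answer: -14611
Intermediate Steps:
13649 - h = 13649 - 1*28260 = 13649 - 28260 = -14611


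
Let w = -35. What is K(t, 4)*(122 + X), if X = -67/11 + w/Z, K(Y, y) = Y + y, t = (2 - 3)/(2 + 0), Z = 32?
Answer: 282905/704 ≈ 401.85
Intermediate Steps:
t = -1/2 ≈ -0.50000
X = -2529/352 (X = -67/11 - 35/32 = -2529/352 ≈ -7.1847)
K(t, 4)*(122 + X) = (-1/2 + 4)*(122 - 2529/352) = (7/2)*(40415/352) = 282905/704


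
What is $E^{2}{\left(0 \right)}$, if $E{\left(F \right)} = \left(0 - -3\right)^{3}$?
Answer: $729$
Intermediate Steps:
$E{\left(F \right)} = 27$ ($E{\left(F \right)} = \left(0 + 3\right)^{3} = 3^{3} = 27$)
$E^{2}{\left(0 \right)} = 27^{2} = 729$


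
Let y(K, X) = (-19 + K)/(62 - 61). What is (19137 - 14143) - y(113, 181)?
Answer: 4900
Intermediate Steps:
y(K, X) = -19 + K (y(K, X) = (-19 + K)/1 = (-19 + K)*1 = -19 + K)
(19137 - 14143) - y(113, 181) = (19137 - 14143) - (-19 + 113) = 4994 - 1*94 = 4994 - 94 = 4900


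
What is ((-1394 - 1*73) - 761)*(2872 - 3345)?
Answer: 1053844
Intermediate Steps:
((-1394 - 1*73) - 761)*(2872 - 3345) = ((-1394 - 73) - 761)*(-473) = (-1467 - 761)*(-473) = -2228*(-473) = 1053844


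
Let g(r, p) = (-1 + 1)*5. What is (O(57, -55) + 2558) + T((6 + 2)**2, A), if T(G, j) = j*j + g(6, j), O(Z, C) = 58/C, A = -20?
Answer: 162632/55 ≈ 2956.9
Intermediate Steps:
g(r, p) = 0 (g(r, p) = 0*5 = 0)
T(G, j) = j**2 (T(G, j) = j*j + 0 = j**2 + 0 = j**2)
(O(57, -55) + 2558) + T((6 + 2)**2, A) = (58/(-55) + 2558) + (-20)**2 = (58*(-1/55) + 2558) + 400 = (-58/55 + 2558) + 400 = 140632/55 + 400 = 162632/55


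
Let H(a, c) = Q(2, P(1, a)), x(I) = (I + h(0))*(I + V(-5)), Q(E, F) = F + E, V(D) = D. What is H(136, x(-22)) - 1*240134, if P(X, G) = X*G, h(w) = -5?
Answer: -239996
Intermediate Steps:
P(X, G) = G*X
Q(E, F) = E + F
x(I) = (-5 + I)² (x(I) = (I - 5)*(I - 5) = (-5 + I)*(-5 + I) = (-5 + I)²)
H(a, c) = 2 + a (H(a, c) = 2 + a*1 = 2 + a)
H(136, x(-22)) - 1*240134 = (2 + 136) - 1*240134 = 138 - 240134 = -239996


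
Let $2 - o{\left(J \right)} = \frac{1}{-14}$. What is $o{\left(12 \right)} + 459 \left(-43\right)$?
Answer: $- \frac{276289}{14} \approx -19735.0$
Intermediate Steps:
$o{\left(J \right)} = \frac{29}{14}$ ($o{\left(J \right)} = 2 - \frac{1}{-14} = 2 - - \frac{1}{14} = 2 + \frac{1}{14} = \frac{29}{14}$)
$o{\left(12 \right)} + 459 \left(-43\right) = \frac{29}{14} + 459 \left(-43\right) = \frac{29}{14} - 19737 = - \frac{276289}{14}$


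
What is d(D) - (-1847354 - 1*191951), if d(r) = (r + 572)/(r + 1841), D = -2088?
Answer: 503709851/247 ≈ 2.0393e+6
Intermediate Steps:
d(r) = (572 + r)/(1841 + r)
d(D) - (-1847354 - 1*191951) = (572 - 2088)/(1841 - 2088) - (-1847354 - 1*191951) = -1516/(-247) - (-1847354 - 191951) = -1/247*(-1516) - 1*(-2039305) = 1516/247 + 2039305 = 503709851/247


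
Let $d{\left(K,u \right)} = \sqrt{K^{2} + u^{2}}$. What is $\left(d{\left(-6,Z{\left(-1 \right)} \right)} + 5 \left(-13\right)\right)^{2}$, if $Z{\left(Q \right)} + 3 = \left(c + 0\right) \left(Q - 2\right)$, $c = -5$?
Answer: $4405 - 780 \sqrt{5} \approx 2660.9$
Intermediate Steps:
$Z{\left(Q \right)} = 7 - 5 Q$ ($Z{\left(Q \right)} = -3 + \left(-5 + 0\right) \left(Q - 2\right) = -3 - 5 \left(-2 + Q\right) = -3 - \left(-10 + 5 Q\right) = 7 - 5 Q$)
$\left(d{\left(-6,Z{\left(-1 \right)} \right)} + 5 \left(-13\right)\right)^{2} = \left(\sqrt{\left(-6\right)^{2} + \left(7 - -5\right)^{2}} + 5 \left(-13\right)\right)^{2} = \left(\sqrt{36 + \left(7 + 5\right)^{2}} - 65\right)^{2} = \left(\sqrt{36 + 12^{2}} - 65\right)^{2} = \left(\sqrt{36 + 144} - 65\right)^{2} = \left(\sqrt{180} - 65\right)^{2} = \left(6 \sqrt{5} - 65\right)^{2} = \left(-65 + 6 \sqrt{5}\right)^{2}$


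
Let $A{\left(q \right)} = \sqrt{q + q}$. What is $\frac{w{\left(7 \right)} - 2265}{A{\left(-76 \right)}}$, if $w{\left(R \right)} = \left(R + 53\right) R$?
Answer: $\frac{1845 i \sqrt{38}}{76} \approx 149.65 i$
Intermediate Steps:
$A{\left(q \right)} = \sqrt{2} \sqrt{q}$ ($A{\left(q \right)} = \sqrt{2 q} = \sqrt{2} \sqrt{q}$)
$w{\left(R \right)} = R \left(53 + R\right)$ ($w{\left(R \right)} = \left(53 + R\right) R = R \left(53 + R\right)$)
$\frac{w{\left(7 \right)} - 2265}{A{\left(-76 \right)}} = \frac{7 \left(53 + 7\right) - 2265}{\sqrt{2} \sqrt{-76}} = \frac{7 \cdot 60 - 2265}{\sqrt{2} \cdot 2 i \sqrt{19}} = \frac{420 - 2265}{2 i \sqrt{38}} = - 1845 \left(- \frac{i \sqrt{38}}{76}\right) = \frac{1845 i \sqrt{38}}{76}$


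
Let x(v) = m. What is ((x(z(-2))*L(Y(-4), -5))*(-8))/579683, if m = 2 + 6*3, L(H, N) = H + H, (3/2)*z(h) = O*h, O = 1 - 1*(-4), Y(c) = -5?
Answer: 1600/579683 ≈ 0.0027601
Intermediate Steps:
O = 5 (O = 1 + 4 = 5)
z(h) = 10*h/3 (z(h) = 2*(5*h)/3 = 10*h/3)
L(H, N) = 2*H
m = 20 (m = 2 + 18 = 20)
x(v) = 20
((x(z(-2))*L(Y(-4), -5))*(-8))/579683 = ((20*(2*(-5)))*(-8))/579683 = ((20*(-10))*(-8))*(1/579683) = -200*(-8)*(1/579683) = 1600*(1/579683) = 1600/579683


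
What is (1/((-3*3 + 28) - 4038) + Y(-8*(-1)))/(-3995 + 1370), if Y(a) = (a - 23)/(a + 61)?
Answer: 958/11554625 ≈ 8.2911e-5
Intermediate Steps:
Y(a) = (-23 + a)/(61 + a)
(1/((-3*3 + 28) - 4038) + Y(-8*(-1)))/(-3995 + 1370) = (1/((-3*3 + 28) - 4038) + (-23 - 8*(-1))/(61 - 8*(-1)))/(-3995 + 1370) = (1/((-9 + 28) - 4038) + (-23 + 8)/(61 + 8))/(-2625) = (1/(19 - 4038) - 15/69)*(-1/2625) = (1/(-4019) + (1/69)*(-15))*(-1/2625) = (-1/4019 - 5/23)*(-1/2625) = -20118/92437*(-1/2625) = 958/11554625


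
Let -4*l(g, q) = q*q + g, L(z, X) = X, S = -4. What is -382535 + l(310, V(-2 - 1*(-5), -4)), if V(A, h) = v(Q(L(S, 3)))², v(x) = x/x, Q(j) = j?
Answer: -1530451/4 ≈ -3.8261e+5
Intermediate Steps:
v(x) = 1
V(A, h) = 1 (V(A, h) = 1² = 1)
l(g, q) = -g/4 - q²/4 (l(g, q) = -(q*q + g)/4 = -(q² + g)/4 = -(g + q²)/4 = -g/4 - q²/4)
-382535 + l(310, V(-2 - 1*(-5), -4)) = -382535 + (-¼*310 - ¼*1²) = -382535 + (-155/2 - ¼*1) = -382535 + (-155/2 - ¼) = -382535 - 311/4 = -1530451/4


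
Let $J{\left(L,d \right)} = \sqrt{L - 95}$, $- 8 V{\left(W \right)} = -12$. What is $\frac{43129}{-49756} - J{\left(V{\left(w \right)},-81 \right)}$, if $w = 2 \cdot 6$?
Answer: $- \frac{43129}{49756} - \frac{i \sqrt{374}}{2} \approx -0.86681 - 9.6695 i$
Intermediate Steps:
$w = 12$
$V{\left(W \right)} = \frac{3}{2}$ ($V{\left(W \right)} = \left(- \frac{1}{8}\right) \left(-12\right) = \frac{3}{2}$)
$J{\left(L,d \right)} = \sqrt{-95 + L}$
$\frac{43129}{-49756} - J{\left(V{\left(w \right)},-81 \right)} = \frac{43129}{-49756} - \sqrt{-95 + \frac{3}{2}} = 43129 \left(- \frac{1}{49756}\right) - \sqrt{- \frac{187}{2}} = - \frac{43129}{49756} - \frac{i \sqrt{374}}{2}$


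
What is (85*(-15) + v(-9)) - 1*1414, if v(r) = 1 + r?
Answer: -2697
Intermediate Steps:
(85*(-15) + v(-9)) - 1*1414 = (85*(-15) + (1 - 9)) - 1*1414 = (-1275 - 8) - 1414 = -1283 - 1414 = -2697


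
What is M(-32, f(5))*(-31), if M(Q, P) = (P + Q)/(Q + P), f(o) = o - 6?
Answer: -31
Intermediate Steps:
f(o) = -6 + o
M(Q, P) = 1 (M(Q, P) = (P + Q)/(P + Q) = 1)
M(-32, f(5))*(-31) = 1*(-31) = -31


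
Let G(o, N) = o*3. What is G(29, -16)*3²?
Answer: 783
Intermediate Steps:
G(o, N) = 3*o
G(29, -16)*3² = (3*29)*3² = 87*9 = 783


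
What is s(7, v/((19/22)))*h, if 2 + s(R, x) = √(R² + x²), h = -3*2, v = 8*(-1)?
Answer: 12 - 6*√48665/19 ≈ -57.664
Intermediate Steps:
v = -8
h = -6
s(R, x) = -2 + √(R² + x²)
s(7, v/((19/22)))*h = (-2 + √(7² + (-8/(19/22))²))*(-6) = (-2 + √(49 + (-8/(19*(1/22)))²))*(-6) = (-2 + √(49 + (-8/19/22)²))*(-6) = (-2 + √(49 + (-8*22/19)²))*(-6) = (-2 + √(49 + (-176/19)²))*(-6) = (-2 + √(49 + 30976/361))*(-6) = (-2 + √(48665/361))*(-6) = (-2 + √48665/19)*(-6) = 12 - 6*√48665/19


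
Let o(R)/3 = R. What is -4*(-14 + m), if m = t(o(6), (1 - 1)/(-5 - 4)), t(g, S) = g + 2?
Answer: -24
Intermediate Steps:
o(R) = 3*R
t(g, S) = 2 + g
m = 20 (m = 2 + 3*6 = 2 + 18 = 20)
-4*(-14 + m) = -4*(-14 + 20) = -4*6 = -24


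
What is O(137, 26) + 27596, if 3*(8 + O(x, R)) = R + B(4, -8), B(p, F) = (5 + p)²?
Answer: 82871/3 ≈ 27624.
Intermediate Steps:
O(x, R) = 19 + R/3 (O(x, R) = -8 + (R + (5 + 4)²)/3 = -8 + (R + 9²)/3 = -8 + (R + 81)/3 = -8 + (81 + R)/3 = -8 + (27 + R/3) = 19 + R/3)
O(137, 26) + 27596 = (19 + (⅓)*26) + 27596 = (19 + 26/3) + 27596 = 83/3 + 27596 = 82871/3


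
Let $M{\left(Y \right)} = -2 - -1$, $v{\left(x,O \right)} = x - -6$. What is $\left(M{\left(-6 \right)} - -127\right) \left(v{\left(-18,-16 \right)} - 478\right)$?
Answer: $-61740$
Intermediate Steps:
$v{\left(x,O \right)} = 6 + x$ ($v{\left(x,O \right)} = x + 6 = 6 + x$)
$M{\left(Y \right)} = -1$ ($M{\left(Y \right)} = -2 + 1 = -1$)
$\left(M{\left(-6 \right)} - -127\right) \left(v{\left(-18,-16 \right)} - 478\right) = \left(-1 - -127\right) \left(\left(6 - 18\right) - 478\right) = \left(-1 + 127\right) \left(-12 - 478\right) = 126 \left(-490\right) = -61740$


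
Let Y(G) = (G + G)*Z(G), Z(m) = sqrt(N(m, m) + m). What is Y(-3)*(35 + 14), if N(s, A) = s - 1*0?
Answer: -294*I*sqrt(6) ≈ -720.15*I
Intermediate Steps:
N(s, A) = s (N(s, A) = s + 0 = s)
Z(m) = sqrt(2)*sqrt(m) (Z(m) = sqrt(m + m) = sqrt(2*m) = sqrt(2)*sqrt(m))
Y(G) = 2*sqrt(2)*G**(3/2) (Y(G) = (G + G)*(sqrt(2)*sqrt(G)) = (2*G)*(sqrt(2)*sqrt(G)) = 2*sqrt(2)*G**(3/2))
Y(-3)*(35 + 14) = (2*sqrt(2)*(-3)**(3/2))*(35 + 14) = (2*sqrt(2)*(-3*I*sqrt(3)))*49 = -6*I*sqrt(6)*49 = -294*I*sqrt(6)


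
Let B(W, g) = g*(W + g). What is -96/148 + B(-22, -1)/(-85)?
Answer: -2891/3145 ≈ -0.91924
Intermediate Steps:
-96/148 + B(-22, -1)/(-85) = -96/148 - (-22 - 1)/(-85) = -96*1/148 - 1*(-23)*(-1/85) = -24/37 + 23*(-1/85) = -24/37 - 23/85 = -2891/3145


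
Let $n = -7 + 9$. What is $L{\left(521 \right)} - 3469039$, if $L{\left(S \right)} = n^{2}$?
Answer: $-3469035$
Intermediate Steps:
$n = 2$
$L{\left(S \right)} = 4$ ($L{\left(S \right)} = 2^{2} = 4$)
$L{\left(521 \right)} - 3469039 = 4 - 3469039 = -3469035$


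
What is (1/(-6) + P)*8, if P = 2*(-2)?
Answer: -100/3 ≈ -33.333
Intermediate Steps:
P = -4
(1/(-6) + P)*8 = (1/(-6) - 4)*8 = (1*(-1/6) - 4)*8 = (-1/6 - 4)*8 = -25/6*8 = -100/3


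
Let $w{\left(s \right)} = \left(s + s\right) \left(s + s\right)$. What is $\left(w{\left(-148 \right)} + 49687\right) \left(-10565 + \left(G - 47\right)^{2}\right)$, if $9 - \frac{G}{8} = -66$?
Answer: $40537886932$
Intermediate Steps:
$w{\left(s \right)} = 4 s^{2}$ ($w{\left(s \right)} = 2 s 2 s = 4 s^{2}$)
$G = 600$ ($G = 72 - -528 = 72 + 528 = 600$)
$\left(w{\left(-148 \right)} + 49687\right) \left(-10565 + \left(G - 47\right)^{2}\right) = \left(4 \left(-148\right)^{2} + 49687\right) \left(-10565 + \left(600 - 47\right)^{2}\right) = \left(4 \cdot 21904 + 49687\right) \left(-10565 + 553^{2}\right) = \left(87616 + 49687\right) \left(-10565 + 305809\right) = 137303 \cdot 295244 = 40537886932$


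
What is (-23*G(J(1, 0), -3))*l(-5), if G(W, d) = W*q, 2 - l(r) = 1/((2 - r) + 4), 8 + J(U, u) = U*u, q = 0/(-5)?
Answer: 0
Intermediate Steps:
q = 0 (q = 0*(-⅕) = 0)
J(U, u) = -8 + U*u
l(r) = 2 - 1/(6 - r) (l(r) = 2 - 1/((2 - r) + 4) = 2 - 1/(6 - r))
G(W, d) = 0 (G(W, d) = W*0 = 0)
(-23*G(J(1, 0), -3))*l(-5) = (-23*0)*((-11 + 2*(-5))/(-6 - 5)) = 0*((-11 - 10)/(-11)) = 0*(-1/11*(-21)) = 0*(21/11) = 0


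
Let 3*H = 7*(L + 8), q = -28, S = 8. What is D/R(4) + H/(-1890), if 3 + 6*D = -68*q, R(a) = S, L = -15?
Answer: 256691/6480 ≈ 39.613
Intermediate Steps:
R(a) = 8
H = -49/3 (H = (7*(-15 + 8))/3 = (7*(-7))/3 = (⅓)*(-49) = -49/3 ≈ -16.333)
D = 1901/6 (D = -½ + (-68*(-28))/6 = -½ + (⅙)*1904 = -½ + 952/3 = 1901/6 ≈ 316.83)
D/R(4) + H/(-1890) = (1901/6)/8 - 49/3/(-1890) = (1901/6)*(⅛) - 49/3*(-1/1890) = 1901/48 + 7/810 = 256691/6480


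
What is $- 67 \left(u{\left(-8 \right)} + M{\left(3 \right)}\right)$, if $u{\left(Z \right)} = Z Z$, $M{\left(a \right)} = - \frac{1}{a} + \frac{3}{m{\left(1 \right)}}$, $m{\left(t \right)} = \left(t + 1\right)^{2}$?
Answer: $- \frac{51791}{12} \approx -4315.9$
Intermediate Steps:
$m{\left(t \right)} = \left(1 + t\right)^{2}$
$M{\left(a \right)} = \frac{3}{4} - \frac{1}{a}$ ($M{\left(a \right)} = - \frac{1}{a} + \frac{3}{\left(1 + 1\right)^{2}} = - \frac{1}{a} + \frac{3}{2^{2}} = - \frac{1}{a} + \frac{3}{4} = \frac{3}{4} - \frac{1}{a}$)
$u{\left(Z \right)} = Z^{2}$
$- 67 \left(u{\left(-8 \right)} + M{\left(3 \right)}\right) = - 67 \left(\left(-8\right)^{2} + \left(\frac{3}{4} - \frac{1}{3}\right)\right) = - 67 \left(64 + \left(\frac{3}{4} - \frac{1}{3}\right)\right) = - 67 \left(64 + \frac{5}{12}\right) = \left(-67\right) \frac{773}{12} = - \frac{51791}{12}$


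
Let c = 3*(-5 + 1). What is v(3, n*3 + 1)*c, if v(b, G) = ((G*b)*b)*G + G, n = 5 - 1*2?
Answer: -10920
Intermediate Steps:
n = 3 (n = 5 - 2 = 3)
c = -12 (c = 3*(-4) = -12)
v(b, G) = G + G²*b² (v(b, G) = (G*b²)*G + G = G²*b² + G = G + G²*b²)
v(3, n*3 + 1)*c = ((3*3 + 1)*(1 + (3*3 + 1)*3²))*(-12) = ((9 + 1)*(1 + (9 + 1)*9))*(-12) = (10*(1 + 10*9))*(-12) = (10*(1 + 90))*(-12) = (10*91)*(-12) = 910*(-12) = -10920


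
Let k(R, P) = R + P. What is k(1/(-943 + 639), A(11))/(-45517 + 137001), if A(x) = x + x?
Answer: 6687/27811136 ≈ 0.00024044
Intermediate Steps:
A(x) = 2*x
k(R, P) = P + R
k(1/(-943 + 639), A(11))/(-45517 + 137001) = (2*11 + 1/(-943 + 639))/(-45517 + 137001) = (22 + 1/(-304))/91484 = (22 - 1/304)*(1/91484) = (6687/304)*(1/91484) = 6687/27811136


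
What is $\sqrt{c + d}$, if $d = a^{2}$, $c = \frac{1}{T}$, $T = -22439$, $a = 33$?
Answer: $\frac{\sqrt{548320974730}}{22439} \approx 33.0$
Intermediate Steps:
$c = - \frac{1}{22439}$ ($c = \frac{1}{-22439} = - \frac{1}{22439} \approx -4.4565 \cdot 10^{-5}$)
$d = 1089$ ($d = 33^{2} = 1089$)
$\sqrt{c + d} = \sqrt{- \frac{1}{22439} + 1089} = \sqrt{\frac{24436070}{22439}} = \frac{\sqrt{548320974730}}{22439}$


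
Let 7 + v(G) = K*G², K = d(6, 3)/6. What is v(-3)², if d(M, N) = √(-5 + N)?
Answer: 89/2 - 21*I*√2 ≈ 44.5 - 29.698*I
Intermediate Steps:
K = I*√2/6 (K = √(-5 + 3)/6 = √(-2)*(⅙) = (I*√2)*(⅙) = I*√2/6 ≈ 0.2357*I)
v(G) = -7 + I*√2*G²/6 (v(G) = -7 + (I*√2/6)*G² = -7 + I*√2*G²/6)
v(-3)² = (-7 + (⅙)*I*√2*(-3)²)² = (-7 + (⅙)*I*√2*9)² = (-7 + 3*I*√2/2)²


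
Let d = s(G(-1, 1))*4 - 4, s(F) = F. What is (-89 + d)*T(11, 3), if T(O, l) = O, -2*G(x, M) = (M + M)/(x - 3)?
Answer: -1012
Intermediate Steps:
G(x, M) = -M/(-3 + x) (G(x, M) = -(M + M)/(2*(x - 3)) = -2*M/(2*(-3 + x)) = -M/(-3 + x))
d = -3 (d = -1*1/(-3 - 1)*4 - 4 = -1*1/(-4)*4 - 4 = -1*1*(-1/4)*4 - 4 = (1/4)*4 - 4 = 1 - 4 = -3)
(-89 + d)*T(11, 3) = (-89 - 3)*11 = -92*11 = -1012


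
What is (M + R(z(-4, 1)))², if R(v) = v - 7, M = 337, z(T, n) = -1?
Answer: 108241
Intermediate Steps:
R(v) = -7 + v
(M + R(z(-4, 1)))² = (337 + (-7 - 1))² = (337 - 8)² = 329² = 108241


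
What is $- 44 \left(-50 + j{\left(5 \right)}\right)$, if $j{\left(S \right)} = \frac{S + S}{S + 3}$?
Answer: $2145$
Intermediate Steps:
$j{\left(S \right)} = \frac{2 S}{3 + S}$
$- 44 \left(-50 + j{\left(5 \right)}\right) = - 44 \left(-50 + 2 \cdot 5 \frac{1}{3 + 5}\right) = - 44 \left(-50 + 2 \cdot 5 \cdot \frac{1}{8}\right) = - 44 \left(-50 + \frac{5}{4}\right) = \left(-44\right) \left(- \frac{195}{4}\right) = 2145$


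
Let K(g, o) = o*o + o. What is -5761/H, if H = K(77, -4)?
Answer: -5761/12 ≈ -480.08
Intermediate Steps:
K(g, o) = o + o**2 (K(g, o) = o**2 + o = o + o**2)
H = 12 (H = -4*(1 - 4) = -4*(-3) = 12)
-5761/H = -5761/12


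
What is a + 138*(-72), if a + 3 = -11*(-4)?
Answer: -9895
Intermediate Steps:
a = 41 (a = -3 - 11*(-4) = -3 + 44 = 41)
a + 138*(-72) = 41 + 138*(-72) = 41 - 9936 = -9895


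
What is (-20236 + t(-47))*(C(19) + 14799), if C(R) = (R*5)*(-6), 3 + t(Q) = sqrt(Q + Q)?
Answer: -287980731 + 14229*I*sqrt(94) ≈ -2.8798e+8 + 1.3796e+5*I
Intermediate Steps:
t(Q) = -3 + sqrt(2)*sqrt(Q) (t(Q) = -3 + sqrt(Q + Q) = -3 + sqrt(2*Q) = -3 + sqrt(2)*sqrt(Q))
C(R) = -30*R (C(R) = (5*R)*(-6) = -30*R)
(-20236 + t(-47))*(C(19) + 14799) = (-20236 + (-3 + sqrt(2)*sqrt(-47)))*(-30*19 + 14799) = (-20236 + (-3 + sqrt(2)*(I*sqrt(47))))*(-570 + 14799) = (-20236 + (-3 + I*sqrt(94)))*14229 = (-20239 + I*sqrt(94))*14229 = -287980731 + 14229*I*sqrt(94)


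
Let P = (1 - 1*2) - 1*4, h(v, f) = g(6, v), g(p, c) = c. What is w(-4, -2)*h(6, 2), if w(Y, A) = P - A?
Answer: -18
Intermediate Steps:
h(v, f) = v
P = -5 (P = (1 - 2) - 4 = -1 - 4 = -5)
w(Y, A) = -5 - A
w(-4, -2)*h(6, 2) = (-5 - 1*(-2))*6 = (-5 + 2)*6 = -3*6 = -18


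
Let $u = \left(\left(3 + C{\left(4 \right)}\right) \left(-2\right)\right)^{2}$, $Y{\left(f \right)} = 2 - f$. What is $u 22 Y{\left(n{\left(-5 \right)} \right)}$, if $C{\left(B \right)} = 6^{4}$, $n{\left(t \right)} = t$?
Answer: $1039439016$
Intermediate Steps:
$C{\left(B \right)} = 1296$
$u = 6749604$ ($u = \left(\left(3 + 1296\right) \left(-2\right)\right)^{2} = \left(1299 \left(-2\right)\right)^{2} = \left(-2598\right)^{2} = 6749604$)
$u 22 Y{\left(n{\left(-5 \right)} \right)} = 6749604 \cdot 22 \left(2 - -5\right) = 148491288 \left(2 + 5\right) = 148491288 \cdot 7 = 1039439016$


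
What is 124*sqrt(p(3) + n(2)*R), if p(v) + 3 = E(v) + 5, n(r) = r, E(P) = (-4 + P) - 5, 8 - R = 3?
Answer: 124*sqrt(6) ≈ 303.74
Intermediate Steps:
R = 5 (R = 8 - 1*3 = 8 - 3 = 5)
E(P) = -9 + P
p(v) = -7 + v (p(v) = -3 + ((-9 + v) + 5) = -3 + (-4 + v) = -7 + v)
124*sqrt(p(3) + n(2)*R) = 124*sqrt((-7 + 3) + 2*5) = 124*sqrt(-4 + 10) = 124*sqrt(6)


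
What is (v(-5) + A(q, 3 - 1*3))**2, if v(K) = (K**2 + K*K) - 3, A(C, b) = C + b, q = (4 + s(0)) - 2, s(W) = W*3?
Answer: 2401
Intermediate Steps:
s(W) = 3*W
q = 2 (q = (4 + 3*0) - 2 = (4 + 0) - 2 = 4 - 2 = 2)
v(K) = -3 + 2*K**2 (v(K) = (K**2 + K**2) - 3 = 2*K**2 - 3 = -3 + 2*K**2)
(v(-5) + A(q, 3 - 1*3))**2 = ((-3 + 2*(-5)**2) + (2 + (3 - 1*3)))**2 = ((-3 + 2*25) + (2 + (3 - 3)))**2 = ((-3 + 50) + (2 + 0))**2 = (47 + 2)**2 = 49**2 = 2401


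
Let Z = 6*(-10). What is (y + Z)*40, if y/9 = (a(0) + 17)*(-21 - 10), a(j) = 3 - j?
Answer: -225600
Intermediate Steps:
y = -5580 (y = 9*(((3 - 1*0) + 17)*(-21 - 10)) = 9*(((3 + 0) + 17)*(-31)) = 9*((3 + 17)*(-31)) = 9*(20*(-31)) = 9*(-620) = -5580)
Z = -60
(y + Z)*40 = (-5580 - 60)*40 = -5640*40 = -225600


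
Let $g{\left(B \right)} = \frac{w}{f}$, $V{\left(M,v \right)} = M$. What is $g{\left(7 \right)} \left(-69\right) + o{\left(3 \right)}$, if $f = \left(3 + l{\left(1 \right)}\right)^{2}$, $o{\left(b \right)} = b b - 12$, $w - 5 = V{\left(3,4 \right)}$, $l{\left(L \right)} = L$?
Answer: $- \frac{75}{2} \approx -37.5$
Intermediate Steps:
$w = 8$ ($w = 5 + 3 = 8$)
$o{\left(b \right)} = -12 + b^{2}$ ($o{\left(b \right)} = b^{2} - 12 = -12 + b^{2}$)
$f = 16$ ($f = \left(3 + 1\right)^{2} = 4^{2} = 16$)
$g{\left(B \right)} = \frac{1}{2}$ ($g{\left(B \right)} = \frac{8}{16} = 8 \cdot \frac{1}{16} = \frac{1}{2}$)
$g{\left(7 \right)} \left(-69\right) + o{\left(3 \right)} = \frac{1}{2} \left(-69\right) - \left(12 - 3^{2}\right) = - \frac{69}{2} + \left(-12 + 9\right) = - \frac{69}{2} - 3 = - \frac{75}{2}$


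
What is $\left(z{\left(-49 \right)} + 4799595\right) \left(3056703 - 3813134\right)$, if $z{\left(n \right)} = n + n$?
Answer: $-3630488315207$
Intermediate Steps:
$z{\left(n \right)} = 2 n$
$\left(z{\left(-49 \right)} + 4799595\right) \left(3056703 - 3813134\right) = \left(2 \left(-49\right) + 4799595\right) \left(3056703 - 3813134\right) = \left(-98 + 4799595\right) \left(-756431\right) = 4799497 \left(-756431\right) = -3630488315207$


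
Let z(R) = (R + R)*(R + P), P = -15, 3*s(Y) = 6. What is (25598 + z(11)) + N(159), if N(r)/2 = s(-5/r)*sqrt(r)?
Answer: 25510 + 4*sqrt(159) ≈ 25560.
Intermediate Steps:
s(Y) = 2 (s(Y) = (1/3)*6 = 2)
N(r) = 4*sqrt(r) (N(r) = 2*(2*sqrt(r)) = 4*sqrt(r))
z(R) = 2*R*(-15 + R) (z(R) = (R + R)*(R - 15) = (2*R)*(-15 + R) = 2*R*(-15 + R))
(25598 + z(11)) + N(159) = (25598 + 2*11*(-15 + 11)) + 4*sqrt(159) = (25598 + 2*11*(-4)) + 4*sqrt(159) = (25598 - 88) + 4*sqrt(159) = 25510 + 4*sqrt(159)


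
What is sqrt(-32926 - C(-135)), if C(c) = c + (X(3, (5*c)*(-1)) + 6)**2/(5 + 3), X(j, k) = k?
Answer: I*sqrt(1452178)/4 ≈ 301.27*I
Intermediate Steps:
C(c) = c + (6 - 5*c)**2/8 (C(c) = c + ((5*c)*(-1) + 6)**2/(5 + 3) = c + (-5*c + 6)**2/8 = c + (6 - 5*c)**2/8)
sqrt(-32926 - C(-135)) = sqrt(-32926 - (-135 + (-6 + 5*(-135))**2/8)) = sqrt(-32926 - (-135 + (-6 - 675)**2/8)) = sqrt(-32926 - (-135 + (1/8)*(-681)**2)) = sqrt(-32926 - (-135 + (1/8)*463761)) = sqrt(-32926 - (-135 + 463761/8)) = sqrt(-32926 - 1*462681/8) = sqrt(-32926 - 462681/8) = sqrt(-726089/8) = I*sqrt(1452178)/4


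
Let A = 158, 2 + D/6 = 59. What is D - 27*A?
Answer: -3924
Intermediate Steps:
D = 342 (D = -12 + 6*59 = -12 + 354 = 342)
D - 27*A = 342 - 27*158 = 342 - 4266 = -3924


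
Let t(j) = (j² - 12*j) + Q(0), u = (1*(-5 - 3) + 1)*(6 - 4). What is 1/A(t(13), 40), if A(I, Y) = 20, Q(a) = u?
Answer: 1/20 ≈ 0.050000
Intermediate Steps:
u = -14 (u = (1*(-8) + 1)*2 = (-8 + 1)*2 = -7*2 = -14)
Q(a) = -14
t(j) = -14 + j² - 12*j (t(j) = (j² - 12*j) - 14 = -14 + j² - 12*j)
1/A(t(13), 40) = 1/20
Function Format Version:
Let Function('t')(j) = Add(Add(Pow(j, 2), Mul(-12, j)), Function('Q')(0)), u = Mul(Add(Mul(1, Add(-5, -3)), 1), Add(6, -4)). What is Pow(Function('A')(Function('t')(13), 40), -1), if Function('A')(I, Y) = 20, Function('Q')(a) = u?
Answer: Rational(1, 20) ≈ 0.050000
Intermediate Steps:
u = -14 (u = Mul(Add(Mul(1, -8), 1), 2) = Mul(Add(-8, 1), 2) = Mul(-7, 2) = -14)
Function('Q')(a) = -14
Function('t')(j) = Add(-14, Pow(j, 2), Mul(-12, j)) (Function('t')(j) = Add(Add(Pow(j, 2), Mul(-12, j)), -14) = Add(-14, Pow(j, 2), Mul(-12, j)))
Pow(Function('A')(Function('t')(13), 40), -1) = Pow(20, -1) = Rational(1, 20)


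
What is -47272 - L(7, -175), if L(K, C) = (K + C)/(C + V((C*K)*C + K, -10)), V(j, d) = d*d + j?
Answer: -10130720336/214307 ≈ -47272.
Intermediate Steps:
V(j, d) = j + d² (V(j, d) = d² + j = j + d²)
L(K, C) = (C + K)/(100 + C + K + K*C²) (L(K, C) = (K + C)/(C + (((C*K)*C + K) + (-10)²)) = (C + K)/(C + ((K*C² + K) + 100)) = (C + K)/(C + ((K + K*C²) + 100)) = (C + K)/(C + (100 + K + K*C²)) = (C + K)/(100 + C + K + K*C²))
-47272 - L(7, -175) = -47272 - (-175 + 7)/(100 - 175 + 7*(1 + (-175)²)) = -47272 - (-168)/(100 - 175 + 7*(1 + 30625)) = -47272 - (-168)/(100 - 175 + 7*30626) = -47272 - (-168)/(100 - 175 + 214382) = -47272 - (-168)/214307 = -47272 - 1*(-168/214307) = -47272 + 168/214307 = -10130720336/214307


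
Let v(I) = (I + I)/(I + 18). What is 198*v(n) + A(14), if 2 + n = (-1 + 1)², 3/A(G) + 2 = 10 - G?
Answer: -50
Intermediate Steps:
A(G) = 3/(8 - G) (A(G) = 3/(-2 + (10 - G)) = 3/(8 - G))
n = -2 (n = -2 + (-1 + 1)² = -2 + 0² = -2 + 0 = -2)
v(I) = 2*I/(18 + I) (v(I) = (2*I)/(18 + I) = 2*I/(18 + I))
198*v(n) + A(14) = 198*(2*(-2)/(18 - 2)) - 3/(-8 + 14) = 198*(2*(-2)/16) - 3/6 = 198*(2*(-2)*(1/16)) - 3*⅙ = 198*(-¼) - ½ = -99/2 - ½ = -50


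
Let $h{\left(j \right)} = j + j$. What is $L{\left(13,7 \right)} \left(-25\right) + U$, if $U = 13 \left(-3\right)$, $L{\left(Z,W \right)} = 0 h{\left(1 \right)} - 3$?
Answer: $36$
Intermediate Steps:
$h{\left(j \right)} = 2 j$
$L{\left(Z,W \right)} = -3$ ($L{\left(Z,W \right)} = 0 \cdot 2 \cdot 1 - 3 = 0 \cdot 2 - 3 = 0 - 3 = -3$)
$U = -39$
$L{\left(13,7 \right)} \left(-25\right) + U = \left(-3\right) \left(-25\right) - 39 = 75 - 39 = 36$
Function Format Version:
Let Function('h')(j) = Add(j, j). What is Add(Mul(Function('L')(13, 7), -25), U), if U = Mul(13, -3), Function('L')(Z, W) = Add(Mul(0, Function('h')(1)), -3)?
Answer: 36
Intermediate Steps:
Function('h')(j) = Mul(2, j)
Function('L')(Z, W) = -3 (Function('L')(Z, W) = Add(Mul(0, Mul(2, 1)), -3) = Add(Mul(0, 2), -3) = Add(0, -3) = -3)
U = -39
Add(Mul(Function('L')(13, 7), -25), U) = Add(Mul(-3, -25), -39) = Add(75, -39) = 36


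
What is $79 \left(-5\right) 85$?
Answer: $-33575$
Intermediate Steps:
$79 \left(-5\right) 85 = \left(-395\right) 85 = -33575$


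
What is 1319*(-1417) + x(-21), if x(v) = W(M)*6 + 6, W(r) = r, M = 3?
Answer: -1868999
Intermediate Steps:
x(v) = 24 (x(v) = 3*6 + 6 = 18 + 6 = 24)
1319*(-1417) + x(-21) = 1319*(-1417) + 24 = -1869023 + 24 = -1868999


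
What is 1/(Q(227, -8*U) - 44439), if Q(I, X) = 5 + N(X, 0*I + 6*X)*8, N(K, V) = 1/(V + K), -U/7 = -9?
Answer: -441/19595395 ≈ -2.2505e-5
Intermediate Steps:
U = 63 (U = -7*(-9) = 63)
N(K, V) = 1/(K + V)
Q(I, X) = 5 + 8/(7*X) (Q(I, X) = 5 + 8/(X + (0*I + 6*X)) = 5 + 8/(X + (0 + 6*X)) = 5 + 8/(X + 6*X) = 5 + 8/(7*X))
1/(Q(227, -8*U) - 44439) = 1/((5 + 8/(7*((-8*63)))) - 44439) = 1/((5 + (8/7)/(-504)) - 44439) = 1/((5 + (8/7)*(-1/504)) - 44439) = 1/((5 - 1/441) - 44439) = 1/(2204/441 - 44439) = 1/(-19595395/441) = -441/19595395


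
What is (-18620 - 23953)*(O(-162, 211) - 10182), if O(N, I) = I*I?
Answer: -1461914247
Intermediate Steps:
O(N, I) = I**2
(-18620 - 23953)*(O(-162, 211) - 10182) = (-18620 - 23953)*(211**2 - 10182) = -42573*(44521 - 10182) = -42573*34339 = -1461914247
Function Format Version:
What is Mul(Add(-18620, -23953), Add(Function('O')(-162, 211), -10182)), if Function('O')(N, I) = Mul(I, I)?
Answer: -1461914247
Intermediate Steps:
Function('O')(N, I) = Pow(I, 2)
Mul(Add(-18620, -23953), Add(Function('O')(-162, 211), -10182)) = Mul(Add(-18620, -23953), Add(Pow(211, 2), -10182)) = Mul(-42573, Add(44521, -10182)) = Mul(-42573, 34339) = -1461914247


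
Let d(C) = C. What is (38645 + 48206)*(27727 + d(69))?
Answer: 2414110396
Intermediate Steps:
(38645 + 48206)*(27727 + d(69)) = (38645 + 48206)*(27727 + 69) = 86851*27796 = 2414110396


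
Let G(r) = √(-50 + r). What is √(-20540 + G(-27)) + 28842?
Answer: 28842 + √(-20540 + I*√77) ≈ 28842.0 + 143.32*I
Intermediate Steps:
√(-20540 + G(-27)) + 28842 = √(-20540 + √(-50 - 27)) + 28842 = √(-20540 + √(-77)) + 28842 = √(-20540 + I*√77) + 28842 = 28842 + √(-20540 + I*√77)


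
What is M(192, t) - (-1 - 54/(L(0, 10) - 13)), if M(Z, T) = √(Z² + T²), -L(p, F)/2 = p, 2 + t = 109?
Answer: -41/13 + √48313 ≈ 216.65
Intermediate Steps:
t = 107 (t = -2 + 109 = 107)
L(p, F) = -2*p
M(Z, T) = √(T² + Z²)
M(192, t) - (-1 - 54/(L(0, 10) - 13)) = √(107² + 192²) - (-1 - 54/(-2*0 - 13)) = √(11449 + 36864) - (-1 - 54/(0 - 13)) = √48313 - (-1 - 54/(-13)) = √48313 - (-1 - 1/13*(-54)) = √48313 - (-1 + 54/13) = √48313 - 1*41/13 = √48313 - 41/13 = -41/13 + √48313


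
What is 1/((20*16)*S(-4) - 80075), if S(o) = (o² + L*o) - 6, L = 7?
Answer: -1/85835 ≈ -1.1650e-5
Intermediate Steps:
S(o) = -6 + o² + 7*o (S(o) = (o² + 7*o) - 6 = -6 + o² + 7*o)
1/((20*16)*S(-4) - 80075) = 1/((20*16)*(-6 + (-4)² + 7*(-4)) - 80075) = 1/(320*(-6 + 16 - 28) - 80075) = 1/(320*(-18) - 80075) = 1/(-5760 - 80075) = 1/(-85835) = -1/85835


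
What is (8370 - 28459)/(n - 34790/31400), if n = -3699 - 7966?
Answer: 63079460/36631579 ≈ 1.7220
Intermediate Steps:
n = -11665
(8370 - 28459)/(n - 34790/31400) = (8370 - 28459)/(-11665 - 34790/31400) = -20089/(-11665 - 34790*1/31400) = -20089/(-11665 - 3479/3140) = -20089/(-36631579/3140) = -20089*(-3140/36631579) = 63079460/36631579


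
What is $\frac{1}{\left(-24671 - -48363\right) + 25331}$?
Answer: $\frac{1}{49023} \approx 2.0399 \cdot 10^{-5}$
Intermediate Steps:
$\frac{1}{\left(-24671 - -48363\right) + 25331} = \frac{1}{\left(-24671 + 48363\right) + 25331} = \frac{1}{23692 + 25331} = \frac{1}{49023}$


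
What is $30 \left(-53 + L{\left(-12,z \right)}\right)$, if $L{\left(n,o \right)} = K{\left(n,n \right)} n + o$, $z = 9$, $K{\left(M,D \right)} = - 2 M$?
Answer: $-9960$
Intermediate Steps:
$L{\left(n,o \right)} = o - 2 n^{2}$ ($L{\left(n,o \right)} = - 2 n n + o = - 2 n^{2} + o = o - 2 n^{2}$)
$30 \left(-53 + L{\left(-12,z \right)}\right) = 30 \left(-53 + \left(9 - 2 \left(-12\right)^{2}\right)\right) = 30 \left(-53 + \left(9 - 288\right)\right) = 30 \left(-53 - 279\right) = 30 \left(-332\right) = -9960$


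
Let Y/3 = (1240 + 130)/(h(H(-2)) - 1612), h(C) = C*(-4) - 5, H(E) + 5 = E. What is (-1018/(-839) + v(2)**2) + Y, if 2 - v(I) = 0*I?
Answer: 3501996/1333171 ≈ 2.6268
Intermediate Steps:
v(I) = 2 (v(I) = 2 - 0*I = 2 - 1*0 = 2 + 0 = 2)
H(E) = -5 + E
h(C) = -5 - 4*C (h(C) = -4*C - 5 = -5 - 4*C)
Y = -4110/1589 (Y = 3*((1240 + 130)/((-5 - 4*(-5 - 2)) - 1612)) = 3*(1370/((-5 - 4*(-7)) - 1612)) = 3*(1370/((-5 + 28) - 1612)) = 3*(1370/(23 - 1612)) = 3*(1370/(-1589)) = 3*(1370*(-1/1589)) = 3*(-1370/1589) = -4110/1589 ≈ -2.5865)
(-1018/(-839) + v(2)**2) + Y = (-1018/(-839) + 2**2) - 4110/1589 = (-1018*(-1/839) + 4) - 4110/1589 = (1018/839 + 4) - 4110/1589 = 4374/839 - 4110/1589 = 3501996/1333171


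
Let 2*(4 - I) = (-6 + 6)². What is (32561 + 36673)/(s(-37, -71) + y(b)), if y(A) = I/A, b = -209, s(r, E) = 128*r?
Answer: -7234953/494914 ≈ -14.619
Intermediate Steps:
I = 4 (I = 4 - (-6 + 6)²/2 = 4 - ½*0² = 4 - ½*0 = 4 + 0 = 4)
y(A) = 4/A
(32561 + 36673)/(s(-37, -71) + y(b)) = (32561 + 36673)/(128*(-37) + 4/(-209)) = 69234/(-4736 + 4*(-1/209)) = 69234/(-4736 - 4/209) = 69234/(-989828/209) = 69234*(-209/989828) = -7234953/494914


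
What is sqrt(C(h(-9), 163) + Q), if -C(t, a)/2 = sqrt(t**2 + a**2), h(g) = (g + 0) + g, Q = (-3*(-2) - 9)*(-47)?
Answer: sqrt(141 - 2*sqrt(26893)) ≈ 13.674*I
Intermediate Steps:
Q = 141 (Q = (6 - 9)*(-47) = -3*(-47) = 141)
h(g) = 2*g (h(g) = g + g = 2*g)
C(t, a) = -2*sqrt(a**2 + t**2) (C(t, a) = -2*sqrt(t**2 + a**2) = -2*sqrt(a**2 + t**2))
sqrt(C(h(-9), 163) + Q) = sqrt(-2*sqrt(163**2 + (2*(-9))**2) + 141) = sqrt(-2*sqrt(26569 + (-18)**2) + 141) = sqrt(-2*sqrt(26569 + 324) + 141) = sqrt(-2*sqrt(26893) + 141) = sqrt(141 - 2*sqrt(26893))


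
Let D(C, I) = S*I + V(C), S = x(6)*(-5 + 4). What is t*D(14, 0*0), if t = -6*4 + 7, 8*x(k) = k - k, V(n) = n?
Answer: -238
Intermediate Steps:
x(k) = 0 (x(k) = (k - k)/8 = (⅛)*0 = 0)
S = 0 (S = 0*(-5 + 4) = 0*(-1) = 0)
D(C, I) = C (D(C, I) = 0*I + C = 0 + C = C)
t = -17 (t = -24 + 7 = -17)
t*D(14, 0*0) = -17*14 = -238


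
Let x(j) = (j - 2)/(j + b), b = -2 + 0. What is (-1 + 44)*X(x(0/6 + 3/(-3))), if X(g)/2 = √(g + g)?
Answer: 86*√2 ≈ 121.62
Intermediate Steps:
b = -2
x(j) = 1 (x(j) = (j - 2)/(j - 2) = (-2 + j)/(-2 + j) = 1)
X(g) = 2*√2*√g (X(g) = 2*√(g + g) = 2*√(2*g) = 2*(√2*√g) = 2*√2*√g)
(-1 + 44)*X(x(0/6 + 3/(-3))) = (-1 + 44)*(2*√2*√1) = 43*(2*√2*1) = 43*(2*√2) = 86*√2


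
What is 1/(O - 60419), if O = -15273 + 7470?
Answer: -1/68222 ≈ -1.4658e-5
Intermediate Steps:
O = -7803
1/(O - 60419) = 1/(-7803 - 60419) = 1/(-68222) = -1/68222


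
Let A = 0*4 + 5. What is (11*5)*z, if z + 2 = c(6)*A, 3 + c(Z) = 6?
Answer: 715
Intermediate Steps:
c(Z) = 3 (c(Z) = -3 + 6 = 3)
A = 5 (A = 0 + 5 = 5)
z = 13 (z = -2 + 3*5 = -2 + 15 = 13)
(11*5)*z = (11*5)*13 = 55*13 = 715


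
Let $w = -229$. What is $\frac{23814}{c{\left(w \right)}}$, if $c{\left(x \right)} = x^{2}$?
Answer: $\frac{23814}{52441} \approx 0.45411$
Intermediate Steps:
$\frac{23814}{c{\left(w \right)}} = \frac{23814}{\left(-229\right)^{2}} = \frac{23814}{52441}$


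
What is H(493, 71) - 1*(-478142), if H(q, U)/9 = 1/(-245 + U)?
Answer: 27732233/58 ≈ 4.7814e+5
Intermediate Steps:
H(q, U) = 9/(-245 + U)
H(493, 71) - 1*(-478142) = 9/(-245 + 71) - 1*(-478142) = 9/(-174) + 478142 = 9*(-1/174) + 478142 = -3/58 + 478142 = 27732233/58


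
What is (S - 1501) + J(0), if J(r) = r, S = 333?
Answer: -1168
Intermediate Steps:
(S - 1501) + J(0) = (333 - 1501) + 0 = -1168 + 0 = -1168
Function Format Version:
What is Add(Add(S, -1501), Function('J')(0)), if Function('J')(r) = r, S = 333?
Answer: -1168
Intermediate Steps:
Add(Add(S, -1501), Function('J')(0)) = Add(Add(333, -1501), 0) = Add(-1168, 0) = -1168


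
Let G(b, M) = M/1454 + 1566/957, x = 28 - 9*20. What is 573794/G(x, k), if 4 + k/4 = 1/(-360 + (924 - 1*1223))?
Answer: 1511953788631/4282830 ≈ 3.5303e+5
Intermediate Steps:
x = -152 (x = 28 - 180 = -152)
k = -10548/659 (k = -16 + 4/(-360 + (924 - 1*1223)) = -16 + 4/(-360 + (924 - 1223)) = -16 + 4/(-360 - 299) = -16 + 4/(-659) = -16 + 4*(-1/659) = -16 - 4/659 = -10548/659 ≈ -16.006)
G(b, M) = 18/11 + M/1454 (G(b, M) = M*(1/1454) + 1566*(1/957) = M/1454 + 18/11 = 18/11 + M/1454)
573794/G(x, k) = 573794/(18/11 + (1/1454)*(-10548/659)) = 573794/(18/11 - 5274/479093) = 573794/(8565660/5270023) = 573794*(5270023/8565660) = 1511953788631/4282830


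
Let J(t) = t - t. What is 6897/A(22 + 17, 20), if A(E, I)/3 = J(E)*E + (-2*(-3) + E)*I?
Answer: 2299/900 ≈ 2.5544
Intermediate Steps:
J(t) = 0
A(E, I) = 3*I*(6 + E) (A(E, I) = 3*(0*E + (-2*(-3) + E)*I) = 3*(0 + (6 + E)*I) = 3*(0 + I*(6 + E)) = 3*(I*(6 + E)) = 3*I*(6 + E))
6897/A(22 + 17, 20) = 6897/((3*20*(6 + (22 + 17)))) = 6897/((3*20*(6 + 39))) = 6897/((3*20*45)) = 6897/2700 = 6897*(1/2700) = 2299/900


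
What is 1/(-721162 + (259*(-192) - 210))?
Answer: -1/771100 ≈ -1.2968e-6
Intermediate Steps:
1/(-721162 + (259*(-192) - 210)) = 1/(-721162 + (-49728 - 210)) = 1/(-721162 - 49938) = 1/(-771100) = -1/771100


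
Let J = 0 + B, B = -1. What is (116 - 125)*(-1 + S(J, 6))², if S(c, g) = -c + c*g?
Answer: -324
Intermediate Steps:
J = -1 (J = 0 - 1 = -1)
(116 - 125)*(-1 + S(J, 6))² = (116 - 125)*(-1 - (-1 + 6))² = -9*(-1 - 1*5)² = -9*(-1 - 5)² = -9*(-6)² = -9*36 = -324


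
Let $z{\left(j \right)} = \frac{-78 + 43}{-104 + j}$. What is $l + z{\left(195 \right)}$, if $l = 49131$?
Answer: $\frac{638698}{13} \approx 49131.0$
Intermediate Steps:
$z{\left(j \right)} = - \frac{35}{-104 + j}$
$l + z{\left(195 \right)} = 49131 - \frac{35}{-104 + 195} = 49131 - \frac{35}{91} = 49131 - \frac{5}{13} = \frac{638698}{13}$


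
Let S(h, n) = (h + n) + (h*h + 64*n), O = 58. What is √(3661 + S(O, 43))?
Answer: √9878 ≈ 99.388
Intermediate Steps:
S(h, n) = h + h² + 65*n (S(h, n) = (h + n) + (h² + 64*n) = h + h² + 65*n)
√(3661 + S(O, 43)) = √(3661 + (58 + 58² + 65*43)) = √(3661 + (58 + 3364 + 2795)) = √(3661 + 6217) = √9878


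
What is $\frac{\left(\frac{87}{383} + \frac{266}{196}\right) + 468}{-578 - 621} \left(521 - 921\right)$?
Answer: $\frac{45780200}{292229} \approx 156.66$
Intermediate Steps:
$\frac{\left(\frac{87}{383} + \frac{266}{196}\right) + 468}{-578 - 621} \left(521 - 921\right) = \frac{\left(87 \cdot \frac{1}{383} + 266 \cdot \frac{1}{196}\right) + 468}{-1199} \left(-400\right) = \left(\left(\frac{87}{383} + \frac{19}{14}\right) + 468\right) \left(- \frac{1}{1199}\right) \left(-400\right) = \left(\frac{8495}{5362} + 468\right) \left(- \frac{1}{1199}\right) \left(-400\right) = \frac{2517911}{5362} \left(- \frac{1}{1199}\right) \left(-400\right) = \left(- \frac{228901}{584458}\right) \left(-400\right) = \frac{45780200}{292229}$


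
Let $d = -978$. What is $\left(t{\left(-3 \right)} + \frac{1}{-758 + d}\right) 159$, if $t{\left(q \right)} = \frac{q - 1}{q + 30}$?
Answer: $- \frac{369463}{15624} \approx -23.647$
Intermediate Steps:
$t{\left(q \right)} = \frac{-1 + q}{30 + q}$
$\left(t{\left(-3 \right)} + \frac{1}{-758 + d}\right) 159 = \left(\frac{-1 - 3}{30 - 3} + \frac{1}{-758 - 978}\right) 159 = \left(\frac{1}{27} \left(-4\right) + \frac{1}{-1736}\right) 159 = \left(\frac{1}{27} \left(-4\right) - \frac{1}{1736}\right) 159 = \left(- \frac{4}{27} - \frac{1}{1736}\right) 159 = \left(- \frac{6971}{46872}\right) 159 = - \frac{369463}{15624}$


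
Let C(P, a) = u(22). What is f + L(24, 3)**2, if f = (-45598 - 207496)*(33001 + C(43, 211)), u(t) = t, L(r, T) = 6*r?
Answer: -8357902426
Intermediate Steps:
C(P, a) = 22
f = -8357923162 (f = (-45598 - 207496)*(33001 + 22) = -253094*33023 = -8357923162)
f + L(24, 3)**2 = -8357923162 + (6*24)**2 = -8357923162 + 144**2 = -8357923162 + 20736 = -8357902426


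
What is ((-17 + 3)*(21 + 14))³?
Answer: -117649000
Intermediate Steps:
((-17 + 3)*(21 + 14))³ = (-14*35)³ = (-490)³ = -117649000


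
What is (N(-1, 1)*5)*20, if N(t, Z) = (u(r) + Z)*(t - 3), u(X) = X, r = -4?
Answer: 1200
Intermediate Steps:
N(t, Z) = (-4 + Z)*(-3 + t) (N(t, Z) = (-4 + Z)*(t - 3) = (-4 + Z)*(-3 + t))
(N(-1, 1)*5)*20 = ((12 - 4*(-1) - 3*1 + 1*(-1))*5)*20 = ((12 + 4 - 3 - 1)*5)*20 = (12*5)*20 = 60*20 = 1200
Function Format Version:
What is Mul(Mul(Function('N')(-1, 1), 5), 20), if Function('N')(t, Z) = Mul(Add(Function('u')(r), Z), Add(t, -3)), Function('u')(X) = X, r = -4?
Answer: 1200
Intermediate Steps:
Function('N')(t, Z) = Mul(Add(-4, Z), Add(-3, t)) (Function('N')(t, Z) = Mul(Add(-4, Z), Add(t, -3)) = Mul(Add(-4, Z), Add(-3, t)))
Mul(Mul(Function('N')(-1, 1), 5), 20) = Mul(Mul(Add(12, Mul(-4, -1), Mul(-3, 1), Mul(1, -1)), 5), 20) = Mul(Mul(Add(12, 4, -3, -1), 5), 20) = Mul(Mul(12, 5), 20) = Mul(60, 20) = 1200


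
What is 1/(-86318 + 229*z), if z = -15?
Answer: -1/89753 ≈ -1.1142e-5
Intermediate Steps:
1/(-86318 + 229*z) = 1/(-86318 + 229*(-15)) = 1/(-86318 - 3435) = 1/(-89753) = -1/89753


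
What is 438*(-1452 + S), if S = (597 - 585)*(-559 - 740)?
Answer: -7463520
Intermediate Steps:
S = -15588 (S = 12*(-1299) = -15588)
438*(-1452 + S) = 438*(-1452 - 15588) = 438*(-17040) = -7463520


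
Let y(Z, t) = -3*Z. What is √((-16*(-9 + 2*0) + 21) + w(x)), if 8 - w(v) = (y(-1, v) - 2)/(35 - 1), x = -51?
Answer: √199954/34 ≈ 13.152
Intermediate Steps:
w(v) = 271/34 (w(v) = 8 - (-3*(-1) - 2)/(35 - 1) = 8 - (3 - 2)/34 = 8 - 1/34 = 271/34)
√((-16*(-9 + 2*0) + 21) + w(x)) = √((-16*(-9 + 2*0) + 21) + 271/34) = √((-16*(-9 + 0) + 21) + 271/34) = √((-16*(-9) + 21) + 271/34) = √((144 + 21) + 271/34) = √(165 + 271/34) = √(5881/34) = √199954/34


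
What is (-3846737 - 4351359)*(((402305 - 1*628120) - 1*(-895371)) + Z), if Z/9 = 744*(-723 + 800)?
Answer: -9715957078208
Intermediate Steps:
Z = 515592 (Z = 9*(744*(-723 + 800)) = 9*(744*77) = 9*57288 = 515592)
(-3846737 - 4351359)*(((402305 - 1*628120) - 1*(-895371)) + Z) = (-3846737 - 4351359)*(((402305 - 1*628120) - 1*(-895371)) + 515592) = -8198096*(((402305 - 628120) + 895371) + 515592) = -8198096*((-225815 + 895371) + 515592) = -8198096*(669556 + 515592) = -8198096*1185148 = -9715957078208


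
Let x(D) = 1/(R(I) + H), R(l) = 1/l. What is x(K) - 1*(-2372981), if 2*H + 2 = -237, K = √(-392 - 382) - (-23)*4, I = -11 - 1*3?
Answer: 1986185090/837 ≈ 2.3730e+6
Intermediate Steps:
I = -14 (I = -11 - 3 = -14)
K = 92 + 3*I*√86 (K = √(-774) - 1*(-92) = 3*I*√86 + 92 = 92 + 3*I*√86 ≈ 92.0 + 27.821*I)
H = -239/2 (H = -1 + (½)*(-237) = -1 - 237/2 = -239/2 ≈ -119.50)
x(D) = -7/837 (x(D) = 1/(1/(-14) - 239/2) = 1/(-1/14 - 239/2) = 1/(-837/7) = -7/837)
x(K) - 1*(-2372981) = -7/837 - 1*(-2372981) = -7/837 + 2372981 = 1986185090/837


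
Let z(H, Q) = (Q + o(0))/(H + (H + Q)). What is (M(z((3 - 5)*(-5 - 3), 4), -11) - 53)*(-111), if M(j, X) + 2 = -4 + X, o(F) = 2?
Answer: 7770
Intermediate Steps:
z(H, Q) = (2 + Q)/(Q + 2*H) (z(H, Q) = (Q + 2)/(H + (H + Q)) = (2 + Q)/(Q + 2*H))
M(j, X) = -6 + X (M(j, X) = -2 + (-4 + X) = -6 + X)
(M(z((3 - 5)*(-5 - 3), 4), -11) - 53)*(-111) = ((-6 - 11) - 53)*(-111) = (-17 - 53)*(-111) = -70*(-111) = 7770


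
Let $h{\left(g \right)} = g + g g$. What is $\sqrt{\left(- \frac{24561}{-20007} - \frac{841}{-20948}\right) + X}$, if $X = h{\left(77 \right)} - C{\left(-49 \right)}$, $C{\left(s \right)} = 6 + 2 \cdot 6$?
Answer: $\frac{\sqrt{360774044367904193}}{7761234} \approx 77.39$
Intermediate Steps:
$h{\left(g \right)} = g + g^{2}$
$C{\left(s \right)} = 18$ ($C{\left(s \right)} = 6 + 12 = 18$)
$X = 5988$ ($X = 77 \left(1 + 77\right) - 18 = 77 \cdot 78 - 18 = 6006 - 18 = 5988$)
$\sqrt{\left(- \frac{24561}{-20007} - \frac{841}{-20948}\right) + X} = \sqrt{\left(- \frac{24561}{-20007} - \frac{841}{-20948}\right) + 5988} = \sqrt{\left(\left(-24561\right) \left(- \frac{1}{20007}\right) - - \frac{841}{20948}\right) + 5988} = \sqrt{\left(\frac{2729}{2223} + \frac{841}{20948}\right) + 5988} = \sqrt{\frac{59036635}{46567404} + 5988} = \sqrt{\frac{278904651787}{46567404}} = \frac{\sqrt{360774044367904193}}{7761234}$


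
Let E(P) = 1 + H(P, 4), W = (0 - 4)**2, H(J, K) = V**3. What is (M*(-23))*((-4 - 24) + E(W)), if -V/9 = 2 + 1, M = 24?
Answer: 10879920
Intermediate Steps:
V = -27 (V = -9*(2 + 1) = -9*3 = -27)
H(J, K) = -19683 (H(J, K) = (-27)**3 = -19683)
W = 16 (W = (-4)**2 = 16)
E(P) = -19682 (E(P) = 1 - 19683 = -19682)
(M*(-23))*((-4 - 24) + E(W)) = (24*(-23))*((-4 - 24) - 19682) = -552*(-28 - 19682) = -552*(-19710) = 10879920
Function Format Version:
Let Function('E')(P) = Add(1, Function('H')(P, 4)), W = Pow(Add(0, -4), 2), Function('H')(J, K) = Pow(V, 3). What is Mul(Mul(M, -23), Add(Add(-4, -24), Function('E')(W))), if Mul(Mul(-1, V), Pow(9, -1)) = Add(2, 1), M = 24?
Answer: 10879920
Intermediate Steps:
V = -27 (V = Mul(-9, Add(2, 1)) = Mul(-9, 3) = -27)
Function('H')(J, K) = -19683 (Function('H')(J, K) = Pow(-27, 3) = -19683)
W = 16 (W = Pow(-4, 2) = 16)
Function('E')(P) = -19682 (Function('E')(P) = Add(1, -19683) = -19682)
Mul(Mul(M, -23), Add(Add(-4, -24), Function('E')(W))) = Mul(Mul(24, -23), Add(Add(-4, -24), -19682)) = Mul(-552, Add(-28, -19682)) = Mul(-552, -19710) = 10879920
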